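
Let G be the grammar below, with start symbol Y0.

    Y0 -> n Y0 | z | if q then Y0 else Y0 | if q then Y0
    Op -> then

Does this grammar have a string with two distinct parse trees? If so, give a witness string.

Ambiguous

Witness: if q then if q then z else z

Derivation 1: Y0 ⇒ if q then Y0 else Y0 ⇒ if q then if q then Y0 else Y0 ⇒ if q then if q then z else Y0 ⇒ if q then if q then z else z
Derivation 2: Y0 ⇒ if q then Y0 ⇒ if q then if q then Y0 else Y0 ⇒ if q then if q then z else Y0 ⇒ if q then if q then z else z

Two distinct leftmost derivations for the same string.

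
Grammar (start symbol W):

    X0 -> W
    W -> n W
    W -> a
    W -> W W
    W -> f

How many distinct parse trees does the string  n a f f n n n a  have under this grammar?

14

Parse trees for n a f f n n n a (showing first 6 of 14):
  [W n [W [W a] [W [W f] [W [W f] [W n [W n [W n [W a]]]]]]]]
  [W n [W [W a] [W [W [W f] [W f]] [W n [W n [W n [W a]]]]]]]
  [W n [W [W [W a] [W f]] [W [W f] [W n [W n [W n [W a]]]]]]]
  [W n [W [W [W a] [W [W f] [W f]]] [W n [W n [W n [W a]]]]]]
  [W n [W [W [W [W a] [W f]] [W f]] [W n [W n [W n [W a]]]]]]
  [W [W n [W a]] [W [W f] [W [W f] [W n [W n [W n [W a]]]]]]]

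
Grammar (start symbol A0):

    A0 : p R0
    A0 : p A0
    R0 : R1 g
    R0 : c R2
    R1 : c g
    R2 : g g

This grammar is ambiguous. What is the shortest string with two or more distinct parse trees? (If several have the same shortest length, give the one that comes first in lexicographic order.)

p c g g

length 4: p c g g has 2 parse trees

Two derivations of p c g g:
  A0 ⇒ p R0 ⇒ p R1 g ⇒ p c g g
  A0 ⇒ p R0 ⇒ p c R2 ⇒ p c g g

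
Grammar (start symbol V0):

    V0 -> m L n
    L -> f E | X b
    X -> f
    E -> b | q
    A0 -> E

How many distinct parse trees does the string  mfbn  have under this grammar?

Parse trees for mfbn:
  [V0 m [L f [E b]] n]
  [V0 m [L [X f] b] n]

2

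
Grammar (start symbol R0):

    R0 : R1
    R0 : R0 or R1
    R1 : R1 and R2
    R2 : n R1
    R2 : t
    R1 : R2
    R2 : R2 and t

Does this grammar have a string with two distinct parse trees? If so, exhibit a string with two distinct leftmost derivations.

Witness: t and t

Derivation 1: R0 ⇒ R1 ⇒ R1 and R2 ⇒ R2 and R2 ⇒ t and R2 ⇒ t and t
Derivation 2: R0 ⇒ R1 ⇒ R2 ⇒ R2 and t ⇒ t and t

Two distinct leftmost derivations for the same string.

Ambiguous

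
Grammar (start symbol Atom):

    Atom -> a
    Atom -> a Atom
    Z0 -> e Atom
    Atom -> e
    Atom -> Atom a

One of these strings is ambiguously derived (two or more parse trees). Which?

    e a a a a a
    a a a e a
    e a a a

a a a e a

e a a a a a: 1 tree
a a a e a: 4 trees
e a a a: 1 tree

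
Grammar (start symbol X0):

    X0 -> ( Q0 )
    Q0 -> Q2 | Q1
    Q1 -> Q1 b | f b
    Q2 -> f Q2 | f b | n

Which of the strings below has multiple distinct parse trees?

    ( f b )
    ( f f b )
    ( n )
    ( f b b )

( f b )

( f b ): 2 trees
( f f b ): 1 tree
( n ): 1 tree
( f b b ): 1 tree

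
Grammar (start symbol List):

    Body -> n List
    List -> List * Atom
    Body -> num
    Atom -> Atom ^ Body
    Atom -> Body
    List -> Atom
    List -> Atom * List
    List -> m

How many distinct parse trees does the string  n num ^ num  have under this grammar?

2

Parse trees for n num ^ num:
  [List [Atom [Atom [Body n [List [Atom [Body num]]]]] ^ [Body num]]]
  [List [Atom [Body n [List [Atom [Atom [Body num]] ^ [Body num]]]]]]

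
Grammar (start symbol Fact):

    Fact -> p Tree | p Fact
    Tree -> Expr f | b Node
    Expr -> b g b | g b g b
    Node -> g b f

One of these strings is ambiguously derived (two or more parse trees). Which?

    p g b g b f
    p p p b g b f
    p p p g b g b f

p p p b g b f

p g b g b f: 1 tree
p p p b g b f: 2 trees
p p p g b g b f: 1 tree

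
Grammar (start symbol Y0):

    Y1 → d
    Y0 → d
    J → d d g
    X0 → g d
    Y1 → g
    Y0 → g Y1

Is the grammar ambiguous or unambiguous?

Unambiguous

(J, X0 are unreachable from Y0, so their rules don't affect L(Y0).) Each reachable nonterminal has at most one production per leading terminal, and all productions are right-linear; the derivation is determined token-by-token.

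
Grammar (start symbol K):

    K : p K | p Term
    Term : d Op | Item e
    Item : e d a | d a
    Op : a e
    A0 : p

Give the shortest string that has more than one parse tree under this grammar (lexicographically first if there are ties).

p d a e

length 4: p d a e has 2 parse trees

Two derivations of p d a e:
  K ⇒ p Term ⇒ p d Op ⇒ p d a e
  K ⇒ p Term ⇒ p Item e ⇒ p d a e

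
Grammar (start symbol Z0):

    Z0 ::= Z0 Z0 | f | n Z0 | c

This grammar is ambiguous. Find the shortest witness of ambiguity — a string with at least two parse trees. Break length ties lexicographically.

length 1: no string has ≥2 trees
length 2: no string has ≥2 trees
length 3: c c c has 2 parse trees

Two derivations of c c c:
  Z0 ⇒ Z0 Z0 ⇒ Z0 Z0 Z0 ⇒ c Z0 Z0 ⇒ c c Z0 ⇒ c c c
  Z0 ⇒ Z0 Z0 ⇒ c Z0 ⇒ c Z0 Z0 ⇒ c c Z0 ⇒ c c c

c c c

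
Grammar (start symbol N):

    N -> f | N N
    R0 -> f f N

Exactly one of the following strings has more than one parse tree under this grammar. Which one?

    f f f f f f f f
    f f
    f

f f f f f f f f: 429 trees
f f: 1 tree
f: 1 tree

f f f f f f f f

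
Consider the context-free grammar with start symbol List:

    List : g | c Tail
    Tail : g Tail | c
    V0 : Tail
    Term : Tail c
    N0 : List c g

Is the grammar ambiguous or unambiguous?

Only List, Tail are reachable from List; ignoring the rest: The reachable rules are right-linear with at most one rule per (nonterminal, next-terminal) pair. Each input token forces the next rule, so parsing is deterministic.

Unambiguous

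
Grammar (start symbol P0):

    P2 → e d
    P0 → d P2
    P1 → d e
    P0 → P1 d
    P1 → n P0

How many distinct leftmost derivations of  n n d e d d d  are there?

2

Parse trees for n n d e d d d:
  [P0 [P1 n [P0 [P1 n [P0 d [P2 e d]]] d]] d]
  [P0 [P1 n [P0 [P1 n [P0 [P1 d e] d]] d]] d]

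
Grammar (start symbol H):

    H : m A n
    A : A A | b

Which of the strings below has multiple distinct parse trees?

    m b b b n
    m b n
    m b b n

m b b b n

m b b b n: 2 trees
m b n: 1 tree
m b b n: 1 tree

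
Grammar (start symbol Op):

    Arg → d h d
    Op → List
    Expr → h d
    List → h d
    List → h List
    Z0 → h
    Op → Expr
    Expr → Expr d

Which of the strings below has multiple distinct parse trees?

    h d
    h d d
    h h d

h d: 2 trees
h d d: 1 tree
h h d: 1 tree

h d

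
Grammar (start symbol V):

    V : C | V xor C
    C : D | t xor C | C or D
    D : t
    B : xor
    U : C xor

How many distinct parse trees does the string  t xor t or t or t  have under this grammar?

Parse trees for t xor t or t or t:
  [V [C t xor [C [C [C [D t]] or [D t]] or [D t]]]]
  [V [C [C t xor [C [C [D t]] or [D t]]] or [D t]]]
  [V [C [C [C t xor [C [D t]]] or [D t]] or [D t]]]
  [V [V [C [D t]]] xor [C [C [C [D t]] or [D t]] or [D t]]]

4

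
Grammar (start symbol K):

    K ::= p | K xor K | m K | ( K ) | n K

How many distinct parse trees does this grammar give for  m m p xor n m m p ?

Parse trees for m m p xor n m m p:
  [K [K m [K m [K p]]] xor [K n [K m [K m [K p]]]]]
  [K m [K [K m [K p]] xor [K n [K m [K m [K p]]]]]]
  [K m [K m [K [K p] xor [K n [K m [K m [K p]]]]]]]

3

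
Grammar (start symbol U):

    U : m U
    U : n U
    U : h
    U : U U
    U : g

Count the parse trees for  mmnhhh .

14

Parse trees for mmnhhh (showing first 6 of 14):
  [U m [U m [U n [U [U h] [U [U h] [U h]]]]]]
  [U m [U m [U n [U [U [U h] [U h]] [U h]]]]]
  [U m [U m [U [U n [U h]] [U [U h] [U h]]]]]
  [U m [U m [U [U n [U [U h] [U h]]] [U h]]]]
  [U m [U m [U [U [U n [U h]] [U h]] [U h]]]]
  [U m [U [U m [U n [U h]]] [U [U h] [U h]]]]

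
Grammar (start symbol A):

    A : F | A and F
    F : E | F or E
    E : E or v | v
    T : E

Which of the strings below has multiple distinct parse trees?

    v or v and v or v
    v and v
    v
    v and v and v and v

v or v and v or v

v or v and v or v: 4 trees
v and v: 1 tree
v: 1 tree
v and v and v and v: 1 tree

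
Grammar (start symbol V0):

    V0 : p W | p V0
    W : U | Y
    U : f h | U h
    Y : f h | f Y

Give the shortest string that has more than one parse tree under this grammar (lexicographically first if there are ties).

length 3: p f h has 2 parse trees

Two derivations of p f h:
  V0 ⇒ p W ⇒ p U ⇒ p f h
  V0 ⇒ p W ⇒ p Y ⇒ p f h

p f h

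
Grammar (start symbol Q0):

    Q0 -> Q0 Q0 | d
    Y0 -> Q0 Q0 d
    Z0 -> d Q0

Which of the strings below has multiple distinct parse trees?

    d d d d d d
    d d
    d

d d d d d d: 42 trees
d d: 1 tree
d: 1 tree

d d d d d d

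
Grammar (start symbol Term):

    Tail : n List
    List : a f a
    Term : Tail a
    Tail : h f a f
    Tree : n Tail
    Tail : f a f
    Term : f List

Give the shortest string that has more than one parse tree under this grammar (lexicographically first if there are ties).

length 4: f a f a has 2 parse trees

Two derivations of f a f a:
  Term ⇒ Tail a ⇒ f a f a
  Term ⇒ f List ⇒ f a f a

f a f a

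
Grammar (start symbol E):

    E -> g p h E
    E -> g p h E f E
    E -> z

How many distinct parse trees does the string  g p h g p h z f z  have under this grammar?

Parse trees for g p h g p h z f z:
  [E g p h [E g p h [E z] f [E z]]]
  [E g p h [E g p h [E z]] f [E z]]

2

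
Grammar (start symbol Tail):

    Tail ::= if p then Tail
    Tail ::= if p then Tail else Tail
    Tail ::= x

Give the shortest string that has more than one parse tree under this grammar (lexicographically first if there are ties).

if p then if p then x else x

length 1: no string has ≥2 trees
length 4: no string has ≥2 trees
length 6: no string has ≥2 trees
length 7: no string has ≥2 trees
length 9: if p then if p then x else x has 2 parse trees

Two derivations of if p then if p then x else x:
  Tail ⇒ if p then Tail ⇒ if p then if p then Tail else Tail ⇒ if p then if p then x else Tail ⇒ if p then if p then x else x
  Tail ⇒ if p then Tail else Tail ⇒ if p then if p then Tail else Tail ⇒ if p then if p then x else Tail ⇒ if p then if p then x else x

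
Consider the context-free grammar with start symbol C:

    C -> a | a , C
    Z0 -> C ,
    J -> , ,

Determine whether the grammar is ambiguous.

Only C is reachable from C; ignoring the rest: The reachable grammar is A → atom sep A | atom. Each atom is followed by either the separator (recurse) or end-of-string (stop) — no choice point.

Unambiguous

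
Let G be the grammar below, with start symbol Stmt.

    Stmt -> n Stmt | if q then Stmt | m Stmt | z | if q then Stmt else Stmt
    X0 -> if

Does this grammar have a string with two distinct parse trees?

Witness: if q then if q then z else z

Derivation 1: Stmt ⇒ if q then Stmt ⇒ if q then if q then Stmt else Stmt ⇒ if q then if q then z else Stmt ⇒ if q then if q then z else z
Derivation 2: Stmt ⇒ if q then Stmt else Stmt ⇒ if q then if q then Stmt else Stmt ⇒ if q then if q then z else Stmt ⇒ if q then if q then z else z

Two distinct leftmost derivations for the same string.

Ambiguous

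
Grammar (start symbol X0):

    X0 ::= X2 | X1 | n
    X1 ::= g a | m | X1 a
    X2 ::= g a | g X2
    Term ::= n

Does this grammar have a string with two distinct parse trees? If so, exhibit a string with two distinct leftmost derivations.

Ambiguous

Witness: g a

Derivation 1: X0 ⇒ X2 ⇒ g a
Derivation 2: X0 ⇒ X1 ⇒ g a

Two distinct leftmost derivations for the same string.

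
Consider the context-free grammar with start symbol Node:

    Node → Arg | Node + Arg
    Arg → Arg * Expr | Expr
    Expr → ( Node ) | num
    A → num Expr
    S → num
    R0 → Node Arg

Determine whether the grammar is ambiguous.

Only Node, Arg, Expr are reachable from Node; ignoring the rest: Node → Node + Arg | Arg  ;  Arg → Arg * Expr | Expr  — a left-associative chain with Expr at the bottom. Each string factors uniquely by precedence.

Unambiguous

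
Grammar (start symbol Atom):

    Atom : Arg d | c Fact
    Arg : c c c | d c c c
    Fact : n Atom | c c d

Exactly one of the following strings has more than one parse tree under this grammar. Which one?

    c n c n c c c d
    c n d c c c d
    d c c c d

c n c n c c c d

c n c n c c c d: 2 trees
c n d c c c d: 1 tree
d c c c d: 1 tree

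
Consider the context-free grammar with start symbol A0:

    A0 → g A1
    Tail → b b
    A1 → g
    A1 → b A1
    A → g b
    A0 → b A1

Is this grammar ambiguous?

Only A0, A1 are reachable from A0; ignoring the rest: Each reachable nonterminal has at most one production per leading terminal, and all productions are right-linear; the derivation is determined token-by-token.

Unambiguous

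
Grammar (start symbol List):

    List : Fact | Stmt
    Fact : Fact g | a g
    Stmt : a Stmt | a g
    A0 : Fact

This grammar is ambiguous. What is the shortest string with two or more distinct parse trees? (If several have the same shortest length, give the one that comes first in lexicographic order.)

length 2: a g has 2 parse trees

Two derivations of a g:
  List ⇒ Fact ⇒ a g
  List ⇒ Stmt ⇒ a g

a g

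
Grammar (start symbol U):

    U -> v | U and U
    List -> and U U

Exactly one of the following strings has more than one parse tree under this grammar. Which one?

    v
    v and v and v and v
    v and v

v: 1 tree
v and v and v and v: 5 trees
v and v: 1 tree

v and v and v and v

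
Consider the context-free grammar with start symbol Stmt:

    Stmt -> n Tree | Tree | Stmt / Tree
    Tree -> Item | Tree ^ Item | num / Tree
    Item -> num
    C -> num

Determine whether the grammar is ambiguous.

Witness: num / num

Derivation 1: Stmt ⇒ Tree ⇒ num / Tree ⇒ num / Item ⇒ num / num
Derivation 2: Stmt ⇒ Stmt / Tree ⇒ Tree / Tree ⇒ Item / Tree ⇒ num / Tree ⇒ num / Item ⇒ num / num

Two distinct leftmost derivations for the same string.

Ambiguous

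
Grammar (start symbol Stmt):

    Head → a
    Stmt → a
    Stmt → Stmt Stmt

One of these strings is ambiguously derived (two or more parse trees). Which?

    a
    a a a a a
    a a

a: 1 tree
a a a a a: 14 trees
a a: 1 tree

a a a a a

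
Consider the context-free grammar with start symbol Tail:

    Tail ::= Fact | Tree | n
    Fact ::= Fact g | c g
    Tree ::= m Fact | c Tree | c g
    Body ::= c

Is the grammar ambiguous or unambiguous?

Ambiguous

Witness: c g

Derivation 1: Tail ⇒ Fact ⇒ c g
Derivation 2: Tail ⇒ Tree ⇒ c g

Two distinct leftmost derivations for the same string.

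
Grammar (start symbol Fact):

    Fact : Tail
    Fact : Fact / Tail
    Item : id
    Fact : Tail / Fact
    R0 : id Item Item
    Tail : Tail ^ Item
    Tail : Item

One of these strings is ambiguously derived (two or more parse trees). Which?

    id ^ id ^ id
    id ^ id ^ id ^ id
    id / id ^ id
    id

id ^ id ^ id: 1 tree
id ^ id ^ id ^ id: 1 tree
id / id ^ id: 2 trees
id: 1 tree

id / id ^ id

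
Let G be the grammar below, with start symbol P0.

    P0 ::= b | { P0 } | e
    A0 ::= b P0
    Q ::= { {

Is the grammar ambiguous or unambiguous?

Only P0 is reachable from P0; ignoring the rest: Each string is a nest of matched brackets around a single atom. An opening bracket forces the recursive rule; an atom forces the base rule.

Unambiguous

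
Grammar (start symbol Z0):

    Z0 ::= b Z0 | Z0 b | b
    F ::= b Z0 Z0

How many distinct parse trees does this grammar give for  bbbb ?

8

Parse trees for bbbb:
  [Z0 b [Z0 b [Z0 b [Z0 b]]]]
  [Z0 b [Z0 b [Z0 [Z0 b] b]]]
  [Z0 b [Z0 [Z0 b [Z0 b]] b]]
  [Z0 b [Z0 [Z0 [Z0 b] b] b]]
  [Z0 [Z0 b [Z0 b [Z0 b]]] b]
  [Z0 [Z0 b [Z0 [Z0 b] b]] b]
  [Z0 [Z0 [Z0 b [Z0 b]] b] b]
  [Z0 [Z0 [Z0 [Z0 b] b] b] b]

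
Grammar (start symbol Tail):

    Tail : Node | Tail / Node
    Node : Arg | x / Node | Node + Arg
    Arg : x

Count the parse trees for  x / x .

Parse trees for x / x:
  [Tail [Node x / [Node [Arg x]]]]
  [Tail [Tail [Node [Arg x]]] / [Node [Arg x]]]

2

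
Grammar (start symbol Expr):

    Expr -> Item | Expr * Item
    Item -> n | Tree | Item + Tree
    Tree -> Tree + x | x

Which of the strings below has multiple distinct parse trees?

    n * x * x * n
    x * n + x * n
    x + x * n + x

x + x * n + x

n * x * x * n: 1 tree
x * n + x * n: 1 tree
x + x * n + x: 2 trees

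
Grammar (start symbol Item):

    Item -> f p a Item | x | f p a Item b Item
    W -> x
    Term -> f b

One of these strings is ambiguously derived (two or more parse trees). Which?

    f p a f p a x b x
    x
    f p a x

f p a f p a x b x: 2 trees
x: 1 tree
f p a x: 1 tree

f p a f p a x b x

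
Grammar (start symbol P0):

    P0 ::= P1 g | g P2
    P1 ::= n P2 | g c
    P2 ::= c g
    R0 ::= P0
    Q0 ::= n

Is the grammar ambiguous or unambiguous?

Ambiguous

Witness: g c g

Derivation 1: P0 ⇒ P1 g ⇒ g c g
Derivation 2: P0 ⇒ g P2 ⇒ g c g

Two distinct leftmost derivations for the same string.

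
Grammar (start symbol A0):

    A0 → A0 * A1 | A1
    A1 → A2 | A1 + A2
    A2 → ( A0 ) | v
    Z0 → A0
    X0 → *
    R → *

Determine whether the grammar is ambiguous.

Only A0, A1, A2 are reachable from A0; ignoring the rest: This is a standard precedence ladder (A0 over A1 over A2), with each level left-recursive on its own operator ('*' at A0, '+' at A1). That structure is LR(1), hence unambiguous.

Unambiguous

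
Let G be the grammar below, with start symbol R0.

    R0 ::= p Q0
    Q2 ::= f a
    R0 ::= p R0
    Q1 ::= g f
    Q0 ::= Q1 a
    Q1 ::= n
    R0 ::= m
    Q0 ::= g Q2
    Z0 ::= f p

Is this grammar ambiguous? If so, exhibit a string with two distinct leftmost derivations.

Ambiguous

Witness: p g f a

Derivation 1: R0 ⇒ p Q0 ⇒ p Q1 a ⇒ p g f a
Derivation 2: R0 ⇒ p Q0 ⇒ p g Q2 ⇒ p g f a

Two distinct leftmost derivations for the same string.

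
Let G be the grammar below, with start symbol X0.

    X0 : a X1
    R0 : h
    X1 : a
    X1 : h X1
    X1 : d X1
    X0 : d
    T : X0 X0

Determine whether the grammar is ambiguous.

(R0, T are unreachable from X0, so their rules don't affect L(X0).) Restricted to the reachable nonterminals, every rule has the form A → t or A → t B, and no two rules for the same A share a first terminal. The grammar encodes a DFA — one run per string.

Unambiguous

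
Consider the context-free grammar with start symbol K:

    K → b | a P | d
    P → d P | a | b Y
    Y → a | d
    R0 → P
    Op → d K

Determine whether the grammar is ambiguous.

Unambiguous

(R0, Op are unreachable from K, so their rules don't affect L(K).) The reachable rules are right-linear with at most one rule per (nonterminal, next-terminal) pair. Each input token forces the next rule, so parsing is deterministic.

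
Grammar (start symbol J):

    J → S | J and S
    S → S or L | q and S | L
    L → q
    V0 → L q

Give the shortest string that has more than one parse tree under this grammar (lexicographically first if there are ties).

q and q

length 1: no string has ≥2 trees
length 3: q and q has 2 parse trees

Two derivations of q and q:
  J ⇒ S ⇒ q and S ⇒ q and L ⇒ q and q
  J ⇒ J and S ⇒ S and S ⇒ L and S ⇒ q and S ⇒ q and L ⇒ q and q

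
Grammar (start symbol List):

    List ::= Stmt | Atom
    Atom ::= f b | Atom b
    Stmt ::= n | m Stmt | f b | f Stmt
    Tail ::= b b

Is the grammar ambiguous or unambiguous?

Ambiguous

Witness: f b

Derivation 1: List ⇒ Stmt ⇒ f b
Derivation 2: List ⇒ Atom ⇒ f b

Two distinct leftmost derivations for the same string.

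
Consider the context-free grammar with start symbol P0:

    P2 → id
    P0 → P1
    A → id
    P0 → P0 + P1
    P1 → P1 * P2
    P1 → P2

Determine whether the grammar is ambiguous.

Unambiguous

(A is unreachable from P0, so its rules don't affect L(P0).) This is a standard precedence ladder (P0 over P1 over P2), with each level left-recursive on its own operator ('+' at P0, '*' at P1). That structure is LR(1), hence unambiguous.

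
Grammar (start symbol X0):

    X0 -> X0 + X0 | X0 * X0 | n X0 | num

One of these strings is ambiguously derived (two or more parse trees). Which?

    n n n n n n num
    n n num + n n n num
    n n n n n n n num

n n num + n n n num

n n n n n n num: 1 tree
n n num + n n n num: 3 trees
n n n n n n n num: 1 tree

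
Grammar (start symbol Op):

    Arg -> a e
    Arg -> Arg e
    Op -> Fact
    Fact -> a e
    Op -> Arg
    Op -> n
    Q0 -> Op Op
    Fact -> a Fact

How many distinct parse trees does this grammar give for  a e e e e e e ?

1

Parse trees for a e e e e e e:
  [Op [Arg [Arg [Arg [Arg [Arg [Arg a e] e] e] e] e] e]]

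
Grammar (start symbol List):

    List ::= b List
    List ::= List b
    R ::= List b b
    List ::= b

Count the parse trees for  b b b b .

8

Parse trees for b b b b:
  [List b [List b [List b [List b]]]]
  [List b [List b [List [List b] b]]]
  [List b [List [List b [List b]] b]]
  [List b [List [List [List b] b] b]]
  [List [List b [List b [List b]]] b]
  [List [List b [List [List b] b]] b]
  [List [List [List b [List b]] b] b]
  [List [List [List [List b] b] b] b]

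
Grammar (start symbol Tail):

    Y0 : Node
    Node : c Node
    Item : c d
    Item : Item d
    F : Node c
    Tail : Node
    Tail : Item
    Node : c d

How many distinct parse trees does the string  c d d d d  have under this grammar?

Parse trees for c d d d d:
  [Tail [Item [Item [Item [Item c d] d] d] d]]

1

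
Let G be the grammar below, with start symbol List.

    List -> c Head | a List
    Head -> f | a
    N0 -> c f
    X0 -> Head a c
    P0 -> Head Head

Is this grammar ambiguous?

Only List, Head are reachable from List; ignoring the rest: The reachable rules are right-linear with at most one rule per (nonterminal, next-terminal) pair. Each input token forces the next rule, so parsing is deterministic.

Unambiguous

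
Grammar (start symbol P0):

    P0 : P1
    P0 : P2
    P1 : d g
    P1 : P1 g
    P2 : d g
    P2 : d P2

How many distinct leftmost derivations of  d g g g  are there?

1

Parse trees for d g g g:
  [P0 [P1 [P1 [P1 d g] g] g]]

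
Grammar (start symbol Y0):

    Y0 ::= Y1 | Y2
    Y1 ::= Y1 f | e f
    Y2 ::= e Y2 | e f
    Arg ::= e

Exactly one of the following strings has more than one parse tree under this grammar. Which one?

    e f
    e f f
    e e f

e f

e f: 2 trees
e f f: 1 tree
e e f: 1 tree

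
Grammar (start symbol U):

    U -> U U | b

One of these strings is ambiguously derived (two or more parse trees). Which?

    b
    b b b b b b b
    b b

b b b b b b b

b: 1 tree
b b b b b b b: 132 trees
b b: 1 tree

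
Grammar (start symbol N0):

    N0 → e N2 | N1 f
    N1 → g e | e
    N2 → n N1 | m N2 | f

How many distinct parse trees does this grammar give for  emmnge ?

1

Parse trees for emmnge:
  [N0 e [N2 m [N2 m [N2 n [N1 g e]]]]]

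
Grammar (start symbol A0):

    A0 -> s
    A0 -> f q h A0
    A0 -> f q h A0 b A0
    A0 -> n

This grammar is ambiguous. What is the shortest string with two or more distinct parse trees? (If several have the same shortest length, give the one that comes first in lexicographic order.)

length 1: no string has ≥2 trees
length 4: no string has ≥2 trees
length 6: no string has ≥2 trees
length 7: no string has ≥2 trees
length 9: f q h f q h n b n has 2 parse trees

Two derivations of f q h f q h n b n:
  A0 ⇒ f q h A0 ⇒ f q h f q h A0 b A0 ⇒ f q h f q h n b A0 ⇒ f q h f q h n b n
  A0 ⇒ f q h A0 b A0 ⇒ f q h f q h A0 b A0 ⇒ f q h f q h n b A0 ⇒ f q h f q h n b n

f q h f q h n b n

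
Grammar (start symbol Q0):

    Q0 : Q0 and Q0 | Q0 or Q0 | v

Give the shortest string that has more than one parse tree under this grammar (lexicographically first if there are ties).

length 1: no string has ≥2 trees
length 3: no string has ≥2 trees
length 5: v and v and v has 2 parse trees

Two derivations of v and v and v:
  Q0 ⇒ Q0 and Q0 ⇒ Q0 and Q0 and Q0 ⇒ v and Q0 and Q0 ⇒ v and v and Q0 ⇒ v and v and v
  Q0 ⇒ Q0 and Q0 ⇒ v and Q0 ⇒ v and Q0 and Q0 ⇒ v and v and Q0 ⇒ v and v and v

v and v and v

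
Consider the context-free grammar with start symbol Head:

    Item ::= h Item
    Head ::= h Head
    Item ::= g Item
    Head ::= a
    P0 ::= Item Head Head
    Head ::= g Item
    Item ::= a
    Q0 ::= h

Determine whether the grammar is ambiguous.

Only Head, Item are reachable from Head; ignoring the rest: The reachable rules are right-linear with at most one rule per (nonterminal, next-terminal) pair. Each input token forces the next rule, so parsing is deterministic.

Unambiguous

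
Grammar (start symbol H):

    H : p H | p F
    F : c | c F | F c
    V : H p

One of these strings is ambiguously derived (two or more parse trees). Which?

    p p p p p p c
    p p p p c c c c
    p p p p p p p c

p p p p p p c: 1 tree
p p p p c c c c: 8 trees
p p p p p p p c: 1 tree

p p p p c c c c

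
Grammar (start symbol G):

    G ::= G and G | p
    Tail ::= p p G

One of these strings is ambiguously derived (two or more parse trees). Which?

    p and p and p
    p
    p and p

p and p and p

p and p and p: 2 trees
p: 1 tree
p and p: 1 tree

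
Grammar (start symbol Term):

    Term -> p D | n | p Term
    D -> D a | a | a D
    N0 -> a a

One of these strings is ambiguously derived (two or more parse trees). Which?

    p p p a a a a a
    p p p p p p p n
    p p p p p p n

p p p a a a a a: 16 trees
p p p p p p p n: 1 tree
p p p p p p n: 1 tree

p p p a a a a a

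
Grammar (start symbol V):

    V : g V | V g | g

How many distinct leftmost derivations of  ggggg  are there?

16

Parse trees for ggggg (showing first 6 of 16):
  [V g [V g [V g [V g [V g]]]]]
  [V g [V g [V g [V [V g] g]]]]
  [V g [V g [V [V g [V g]] g]]]
  [V g [V g [V [V [V g] g] g]]]
  [V g [V [V g [V g [V g]]] g]]
  [V g [V [V g [V [V g] g]] g]]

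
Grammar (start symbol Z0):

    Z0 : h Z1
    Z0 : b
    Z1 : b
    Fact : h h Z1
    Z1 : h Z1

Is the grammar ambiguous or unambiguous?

Unambiguous

(Fact is unreachable from Z0, so its rules don't affect L(Z0).) The reachable rules are right-linear with at most one rule per (nonterminal, next-terminal) pair. Each input token forces the next rule, so parsing is deterministic.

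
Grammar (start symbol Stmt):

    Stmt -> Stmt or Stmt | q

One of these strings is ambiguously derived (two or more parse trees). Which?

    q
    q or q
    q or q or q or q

q: 1 tree
q or q: 1 tree
q or q or q or q: 5 trees

q or q or q or q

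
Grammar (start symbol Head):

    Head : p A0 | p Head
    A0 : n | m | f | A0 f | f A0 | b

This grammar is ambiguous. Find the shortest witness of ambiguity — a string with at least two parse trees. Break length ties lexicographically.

length 2: no string has ≥2 trees
length 3: p f f has 2 parse trees

Two derivations of p f f:
  Head ⇒ p A0 ⇒ p A0 f ⇒ p f f
  Head ⇒ p A0 ⇒ p f A0 ⇒ p f f

p f f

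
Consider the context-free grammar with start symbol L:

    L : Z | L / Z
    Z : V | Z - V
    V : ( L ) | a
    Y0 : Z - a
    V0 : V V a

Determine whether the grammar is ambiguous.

(Y0, V0 are unreachable from L, so their rules don't affect L(L).) L → L / Z | Z  ;  Z → Z - V | V  — a left-associative chain with V at the bottom. Each string factors uniquely by precedence.

Unambiguous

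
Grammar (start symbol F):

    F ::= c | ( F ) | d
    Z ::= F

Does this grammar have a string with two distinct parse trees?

Unambiguous

Only F is reachable from F; ignoring the rest: Each string is a nest of matched brackets around a single atom. An opening bracket forces the recursive rule; an atom forces the base rule.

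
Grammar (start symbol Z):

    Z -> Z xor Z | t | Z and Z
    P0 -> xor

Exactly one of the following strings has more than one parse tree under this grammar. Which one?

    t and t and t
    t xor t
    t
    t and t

t and t and t: 2 trees
t xor t: 1 tree
t: 1 tree
t and t: 1 tree

t and t and t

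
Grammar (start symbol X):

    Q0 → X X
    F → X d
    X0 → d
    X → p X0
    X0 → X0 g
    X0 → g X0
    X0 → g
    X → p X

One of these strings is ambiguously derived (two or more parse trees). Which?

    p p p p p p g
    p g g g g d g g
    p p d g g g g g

p g g g g d g g

p p p p p p g: 1 tree
p g g g g d g g: 15 trees
p p d g g g g g: 1 tree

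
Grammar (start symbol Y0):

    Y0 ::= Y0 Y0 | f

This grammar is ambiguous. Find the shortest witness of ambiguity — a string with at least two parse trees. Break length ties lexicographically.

f f f

length 1: no string has ≥2 trees
length 2: no string has ≥2 trees
length 3: f f f has 2 parse trees

Two derivations of f f f:
  Y0 ⇒ Y0 Y0 ⇒ Y0 Y0 Y0 ⇒ f Y0 Y0 ⇒ f f Y0 ⇒ f f f
  Y0 ⇒ Y0 Y0 ⇒ f Y0 ⇒ f Y0 Y0 ⇒ f f Y0 ⇒ f f f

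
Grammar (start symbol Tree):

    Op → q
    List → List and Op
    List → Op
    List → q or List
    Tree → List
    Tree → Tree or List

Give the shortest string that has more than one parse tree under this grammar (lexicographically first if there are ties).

q or q

length 1: no string has ≥2 trees
length 3: q or q has 2 parse trees

Two derivations of q or q:
  Tree ⇒ List ⇒ q or List ⇒ q or Op ⇒ q or q
  Tree ⇒ Tree or List ⇒ List or List ⇒ Op or List ⇒ q or List ⇒ q or Op ⇒ q or q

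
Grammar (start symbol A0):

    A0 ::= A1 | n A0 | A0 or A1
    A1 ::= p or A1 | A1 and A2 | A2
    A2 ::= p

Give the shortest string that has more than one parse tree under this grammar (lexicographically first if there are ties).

p or p

length 1: no string has ≥2 trees
length 2: no string has ≥2 trees
length 3: p or p has 2 parse trees

Two derivations of p or p:
  A0 ⇒ A1 ⇒ p or A1 ⇒ p or A2 ⇒ p or p
  A0 ⇒ A0 or A1 ⇒ A1 or A1 ⇒ A2 or A1 ⇒ p or A1 ⇒ p or A2 ⇒ p or p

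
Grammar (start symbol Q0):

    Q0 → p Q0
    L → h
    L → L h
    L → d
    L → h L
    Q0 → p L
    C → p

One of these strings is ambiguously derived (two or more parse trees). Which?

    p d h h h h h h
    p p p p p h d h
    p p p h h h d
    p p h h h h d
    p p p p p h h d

p d h h h h h h: 1 tree
p p p p p h d h: 2 trees
p p p h h h d: 1 tree
p p h h h h d: 1 tree
p p p p p h h d: 1 tree

p p p p p h d h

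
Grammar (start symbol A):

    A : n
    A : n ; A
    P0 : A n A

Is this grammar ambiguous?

Only A is reachable from A; ignoring the rest: The reachable grammar is A → atom sep A | atom. Each atom is followed by either the separator (recurse) or end-of-string (stop) — no choice point.

Unambiguous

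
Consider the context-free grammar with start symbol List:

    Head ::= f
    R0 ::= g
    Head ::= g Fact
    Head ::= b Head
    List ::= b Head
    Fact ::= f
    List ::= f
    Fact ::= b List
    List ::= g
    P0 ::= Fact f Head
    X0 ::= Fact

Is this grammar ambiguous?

Only List, Head, Fact are reachable from List; ignoring the rest: Restricted to the reachable nonterminals, every rule has the form A → t or A → t B, and no two rules for the same A share a first terminal. The grammar encodes a DFA — one run per string.

Unambiguous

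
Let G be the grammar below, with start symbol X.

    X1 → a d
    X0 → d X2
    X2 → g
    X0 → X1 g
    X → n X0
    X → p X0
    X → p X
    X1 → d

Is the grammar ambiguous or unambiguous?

Witness: n d g

Derivation 1: X ⇒ n X0 ⇒ n d X2 ⇒ n d g
Derivation 2: X ⇒ n X0 ⇒ n X1 g ⇒ n d g

Two distinct leftmost derivations for the same string.

Ambiguous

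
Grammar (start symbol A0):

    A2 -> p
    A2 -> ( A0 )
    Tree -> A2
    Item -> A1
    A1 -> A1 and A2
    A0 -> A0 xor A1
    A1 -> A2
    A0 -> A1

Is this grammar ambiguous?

(Item, Tree are unreachable from A0, so their rules don't affect L(A0).) This is a standard precedence ladder (A0 over A1 over A2), with each level left-recursive on its own operator ('xor' at A0, 'and' at A1). That structure is LR(1), hence unambiguous.

Unambiguous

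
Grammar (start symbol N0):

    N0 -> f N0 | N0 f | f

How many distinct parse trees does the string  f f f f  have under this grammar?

8

Parse trees for f f f f:
  [N0 f [N0 f [N0 f [N0 f]]]]
  [N0 f [N0 f [N0 [N0 f] f]]]
  [N0 f [N0 [N0 f [N0 f]] f]]
  [N0 f [N0 [N0 [N0 f] f] f]]
  [N0 [N0 f [N0 f [N0 f]]] f]
  [N0 [N0 f [N0 [N0 f] f]] f]
  [N0 [N0 [N0 f [N0 f]] f] f]
  [N0 [N0 [N0 [N0 f] f] f] f]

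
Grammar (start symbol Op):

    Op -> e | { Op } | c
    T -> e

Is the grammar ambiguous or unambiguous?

(T is unreachable from Op, so its rules don't affect L(Op).) L(Op) is { openⁿ atom closeⁿ : n ≥ 0 }. The bracket depth fixes n, and the derivation is forced at every step.

Unambiguous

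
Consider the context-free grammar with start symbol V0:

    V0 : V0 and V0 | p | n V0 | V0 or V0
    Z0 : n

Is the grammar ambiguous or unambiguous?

Witness: n p and p

Derivation 1: V0 ⇒ V0 and V0 ⇒ n V0 and V0 ⇒ n p and V0 ⇒ n p and p
Derivation 2: V0 ⇒ n V0 ⇒ n V0 and V0 ⇒ n p and V0 ⇒ n p and p

Two distinct leftmost derivations for the same string.

Ambiguous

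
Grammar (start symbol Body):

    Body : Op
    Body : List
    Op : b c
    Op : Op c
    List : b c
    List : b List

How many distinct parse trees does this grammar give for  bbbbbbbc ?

1

Parse trees for bbbbbbbc:
  [Body [List b [List b [List b [List b [List b [List b [List b c]]]]]]]]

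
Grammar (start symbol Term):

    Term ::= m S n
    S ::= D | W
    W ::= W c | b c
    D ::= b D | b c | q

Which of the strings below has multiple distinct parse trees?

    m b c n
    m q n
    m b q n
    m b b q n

m b c n

m b c n: 2 trees
m q n: 1 tree
m b q n: 1 tree
m b b q n: 1 tree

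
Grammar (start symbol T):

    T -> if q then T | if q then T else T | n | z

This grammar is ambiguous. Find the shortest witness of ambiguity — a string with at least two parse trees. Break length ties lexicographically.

length 1: no string has ≥2 trees
length 4: no string has ≥2 trees
length 6: no string has ≥2 trees
length 7: no string has ≥2 trees
length 9: if q then if q then n else n has 2 parse trees

Two derivations of if q then if q then n else n:
  T ⇒ if q then T ⇒ if q then if q then T else T ⇒ if q then if q then n else T ⇒ if q then if q then n else n
  T ⇒ if q then T else T ⇒ if q then if q then T else T ⇒ if q then if q then n else T ⇒ if q then if q then n else n

if q then if q then n else n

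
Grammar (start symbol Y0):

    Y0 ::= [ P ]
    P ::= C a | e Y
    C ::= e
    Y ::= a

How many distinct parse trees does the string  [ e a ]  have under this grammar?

Parse trees for [ e a ]:
  [Y0 [ [P [C e] a] ]]
  [Y0 [ [P e [Y a]] ]]

2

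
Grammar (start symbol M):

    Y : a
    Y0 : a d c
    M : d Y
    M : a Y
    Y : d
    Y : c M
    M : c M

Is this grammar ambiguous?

(Y0 is unreachable from M, so its rules don't affect L(M).) Each reachable nonterminal has at most one production per leading terminal, and all productions are right-linear; the derivation is determined token-by-token.

Unambiguous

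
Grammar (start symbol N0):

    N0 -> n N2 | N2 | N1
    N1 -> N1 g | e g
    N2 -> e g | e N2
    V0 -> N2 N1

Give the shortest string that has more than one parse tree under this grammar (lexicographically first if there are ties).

length 2: e g has 2 parse trees

Two derivations of e g:
  N0 ⇒ N2 ⇒ e g
  N0 ⇒ N1 ⇒ e g

e g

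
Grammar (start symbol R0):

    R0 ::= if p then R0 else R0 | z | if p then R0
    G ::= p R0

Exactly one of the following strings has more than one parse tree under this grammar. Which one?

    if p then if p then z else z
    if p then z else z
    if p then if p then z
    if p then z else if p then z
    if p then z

if p then if p then z else z

if p then if p then z else z: 2 trees
if p then z else z: 1 tree
if p then if p then z: 1 tree
if p then z else if p then z: 1 tree
if p then z: 1 tree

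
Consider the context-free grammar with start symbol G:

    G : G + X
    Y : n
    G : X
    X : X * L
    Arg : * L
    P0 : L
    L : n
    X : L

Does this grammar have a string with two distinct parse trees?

(P0, Arg, Y are unreachable from G, so their rules don't affect L(G).) The grammar is stratified — G handles '+' (left-recursive), X handles '*', L atoms. Each operator has a fixed associativity and precedence level, so every string has one parse.

Unambiguous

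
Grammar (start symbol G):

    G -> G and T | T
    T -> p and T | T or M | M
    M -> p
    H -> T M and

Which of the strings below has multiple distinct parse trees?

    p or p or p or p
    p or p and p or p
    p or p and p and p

p or p or p or p: 1 tree
p or p and p or p: 1 tree
p or p and p and p: 2 trees

p or p and p and p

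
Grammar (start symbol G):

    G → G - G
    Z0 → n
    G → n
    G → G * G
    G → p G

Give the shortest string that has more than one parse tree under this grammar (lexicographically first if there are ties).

p n * n

length 1: no string has ≥2 trees
length 2: no string has ≥2 trees
length 3: no string has ≥2 trees
length 4: p n * n has 2 parse trees

Two derivations of p n * n:
  G ⇒ G * G ⇒ p G * G ⇒ p n * G ⇒ p n * n
  G ⇒ p G ⇒ p G * G ⇒ p n * G ⇒ p n * n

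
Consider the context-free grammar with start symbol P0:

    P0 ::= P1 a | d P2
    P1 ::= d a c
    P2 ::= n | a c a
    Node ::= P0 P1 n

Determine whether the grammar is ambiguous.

Witness: d a c a

Derivation 1: P0 ⇒ P1 a ⇒ d a c a
Derivation 2: P0 ⇒ d P2 ⇒ d a c a

Two distinct leftmost derivations for the same string.

Ambiguous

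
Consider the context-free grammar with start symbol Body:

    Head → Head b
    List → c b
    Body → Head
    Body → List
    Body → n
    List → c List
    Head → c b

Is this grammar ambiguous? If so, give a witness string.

Ambiguous

Witness: c b

Derivation 1: Body ⇒ Head ⇒ c b
Derivation 2: Body ⇒ List ⇒ c b

Two distinct leftmost derivations for the same string.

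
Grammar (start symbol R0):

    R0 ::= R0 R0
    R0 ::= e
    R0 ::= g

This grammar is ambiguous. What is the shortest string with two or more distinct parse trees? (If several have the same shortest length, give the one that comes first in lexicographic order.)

e e e

length 1: no string has ≥2 trees
length 2: no string has ≥2 trees
length 3: e e e has 2 parse trees

Two derivations of e e e:
  R0 ⇒ R0 R0 ⇒ R0 R0 R0 ⇒ e R0 R0 ⇒ e e R0 ⇒ e e e
  R0 ⇒ R0 R0 ⇒ e R0 ⇒ e R0 R0 ⇒ e e R0 ⇒ e e e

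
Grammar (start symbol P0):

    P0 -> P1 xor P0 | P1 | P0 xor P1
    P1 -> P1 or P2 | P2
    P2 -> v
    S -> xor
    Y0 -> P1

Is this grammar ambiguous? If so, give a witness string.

Ambiguous

Witness: v xor v

Derivation 1: P0 ⇒ P1 xor P0 ⇒ P2 xor P0 ⇒ v xor P0 ⇒ v xor P1 ⇒ v xor P2 ⇒ v xor v
Derivation 2: P0 ⇒ P0 xor P1 ⇒ P1 xor P1 ⇒ P2 xor P1 ⇒ v xor P1 ⇒ v xor P2 ⇒ v xor v

Two distinct leftmost derivations for the same string.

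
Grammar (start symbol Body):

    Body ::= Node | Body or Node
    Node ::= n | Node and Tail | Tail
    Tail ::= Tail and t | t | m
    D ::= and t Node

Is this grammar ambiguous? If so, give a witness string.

Witness: m and t

Derivation 1: Body ⇒ Node ⇒ Node and Tail ⇒ Tail and Tail ⇒ m and Tail ⇒ m and t
Derivation 2: Body ⇒ Node ⇒ Tail ⇒ Tail and t ⇒ m and t

Two distinct leftmost derivations for the same string.

Ambiguous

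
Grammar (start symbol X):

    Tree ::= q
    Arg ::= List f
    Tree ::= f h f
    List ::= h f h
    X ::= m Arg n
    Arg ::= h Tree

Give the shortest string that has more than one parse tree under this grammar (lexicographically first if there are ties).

m h f h f n

length 4: no string has ≥2 trees
length 6: m h f h f n has 2 parse trees

Two derivations of m h f h f n:
  X ⇒ m Arg n ⇒ m List f n ⇒ m h f h f n
  X ⇒ m Arg n ⇒ m h Tree n ⇒ m h f h f n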